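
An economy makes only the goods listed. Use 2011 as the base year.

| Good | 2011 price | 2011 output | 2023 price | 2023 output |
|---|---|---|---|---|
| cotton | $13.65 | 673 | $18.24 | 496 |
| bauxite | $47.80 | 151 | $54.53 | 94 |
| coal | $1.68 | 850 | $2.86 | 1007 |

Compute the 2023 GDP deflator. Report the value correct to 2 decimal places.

131.63

Nominal GDP 2023 = 18.24·496 + 54.53·94 + 2.86·1007 = 17052.88.
Real GDP 2023 (at 2011 prices) = 13.65·496 + 47.80·94 + 1.68·1007 = 12955.36.
Deflator = Nominal/Real × 100 = 17052.88/12955.36 × 100 = 131.628.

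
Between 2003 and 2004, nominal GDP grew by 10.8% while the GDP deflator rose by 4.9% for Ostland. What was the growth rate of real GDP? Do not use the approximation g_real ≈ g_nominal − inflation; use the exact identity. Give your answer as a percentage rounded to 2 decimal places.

5.62%

(1 + g_nom) = (1 + g_real)(1 + π), so g_real = 1.1080 / 1.0490 − 1 = 0.05624.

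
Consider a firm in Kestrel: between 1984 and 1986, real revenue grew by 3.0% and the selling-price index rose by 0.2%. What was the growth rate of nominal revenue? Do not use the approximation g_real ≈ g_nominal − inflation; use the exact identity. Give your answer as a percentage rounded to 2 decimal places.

3.21%

(1 + g_nom) = (1 + g_real)(1 + π) = 1.0300 × 1.0020 = 1.03206.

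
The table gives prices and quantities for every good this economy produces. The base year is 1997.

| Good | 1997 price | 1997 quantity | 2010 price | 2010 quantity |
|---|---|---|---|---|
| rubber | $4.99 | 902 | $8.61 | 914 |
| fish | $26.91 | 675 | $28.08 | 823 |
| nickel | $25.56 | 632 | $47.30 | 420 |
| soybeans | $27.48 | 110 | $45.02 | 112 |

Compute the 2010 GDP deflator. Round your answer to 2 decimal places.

137.92

Nominal GDP 2010 = 8.61·914 + 28.08·823 + 47.30·420 + 45.02·112 = 55887.62.
Real GDP 2010 (at 1997 prices) = 4.99·914 + 26.91·823 + 25.56·420 + 27.48·112 = 40520.75.
Deflator = Nominal/Real × 100 = 55887.62/40520.75 × 100 = 137.923.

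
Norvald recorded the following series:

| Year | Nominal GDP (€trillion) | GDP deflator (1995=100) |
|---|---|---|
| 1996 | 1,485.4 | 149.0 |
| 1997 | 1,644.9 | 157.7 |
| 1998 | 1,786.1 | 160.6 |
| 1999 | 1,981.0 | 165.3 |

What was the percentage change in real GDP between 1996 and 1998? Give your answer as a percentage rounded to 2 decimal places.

Real GDP 1996 = 1485.4/1.490 = 996.91.
Real GDP 1998 = 1786.1/1.606 = 1112.14.
Change = 1112.14/996.91 − 1 = 0.1156.

11.56%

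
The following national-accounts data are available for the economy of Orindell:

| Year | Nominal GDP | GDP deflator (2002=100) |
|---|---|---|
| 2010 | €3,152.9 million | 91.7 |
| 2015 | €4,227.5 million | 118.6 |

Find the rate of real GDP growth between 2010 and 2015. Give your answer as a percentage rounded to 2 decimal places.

3.67%

Deflate each year: 2010 → 3152.9/0.917 = 3438.28; 2015 → 4227.5/1.186 = 3564.50.
So real GDP changed by 3564.50/3438.28 − 1 = 0.0367, i.e. 3.67%.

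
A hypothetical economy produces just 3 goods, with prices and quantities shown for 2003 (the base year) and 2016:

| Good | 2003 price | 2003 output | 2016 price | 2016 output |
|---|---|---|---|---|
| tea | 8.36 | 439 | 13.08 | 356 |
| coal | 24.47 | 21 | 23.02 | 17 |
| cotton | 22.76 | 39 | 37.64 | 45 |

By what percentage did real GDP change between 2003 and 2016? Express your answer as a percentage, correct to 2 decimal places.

Real GDP 2003 = Nominal GDP 2003 = 8.36·439 + 24.47·21 + 22.76·39 = 5071.55.
Real GDP 2016 (at 2003 prices) = 8.36·356 + 24.47·17 + 22.76·45 = 4416.35.
Real growth = 4416.35/5071.55 − 1 = -0.1292.

-12.92%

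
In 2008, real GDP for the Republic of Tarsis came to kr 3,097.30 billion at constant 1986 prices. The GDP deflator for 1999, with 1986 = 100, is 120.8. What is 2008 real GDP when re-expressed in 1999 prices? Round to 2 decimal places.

Real GDP in 1999 prices = Real GDP in 1986 prices × (P_1999/P_1986) = 3097.30 × 1.208 = 3741.54.

kr 3,741.54 billion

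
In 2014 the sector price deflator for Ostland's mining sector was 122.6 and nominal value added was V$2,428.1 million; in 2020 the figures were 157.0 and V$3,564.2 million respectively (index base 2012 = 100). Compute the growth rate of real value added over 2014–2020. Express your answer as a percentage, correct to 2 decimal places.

Real value added 2014 = 2428.1 / 1.226 = 1980.51.
Real value added 2020 = 3564.2 / 1.570 = 2270.19.
Real growth = 2270.19 / 1980.51 − 1 = 0.1463.

14.63%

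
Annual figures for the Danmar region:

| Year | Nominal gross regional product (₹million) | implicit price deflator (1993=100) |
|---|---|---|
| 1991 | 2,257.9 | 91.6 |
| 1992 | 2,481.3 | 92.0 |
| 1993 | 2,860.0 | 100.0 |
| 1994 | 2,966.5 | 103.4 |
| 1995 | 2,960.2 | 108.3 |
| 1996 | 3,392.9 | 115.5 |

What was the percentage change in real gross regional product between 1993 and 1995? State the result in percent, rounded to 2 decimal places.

Real gross regional product 1993 = 2860.0/1.000 = 2860.00.
Real gross regional product 1995 = 2960.2/1.083 = 2733.33.
Change = 2733.33/2860.00 − 1 = -0.0443.

-4.43%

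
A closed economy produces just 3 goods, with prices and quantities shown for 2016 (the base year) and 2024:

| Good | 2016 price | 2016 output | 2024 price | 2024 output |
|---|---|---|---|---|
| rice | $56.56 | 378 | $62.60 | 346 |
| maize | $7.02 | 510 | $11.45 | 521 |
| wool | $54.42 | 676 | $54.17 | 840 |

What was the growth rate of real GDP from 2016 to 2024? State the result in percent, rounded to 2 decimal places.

Real GDP 2016 = Nominal GDP 2016 = 56.56·378 + 7.02·510 + 54.42·676 = 61747.80.
Real GDP 2024 (at 2016 prices) = 56.56·346 + 7.02·521 + 54.42·840 = 68939.98.
Real growth = 68939.98/61747.80 − 1 = 0.1165.

11.65%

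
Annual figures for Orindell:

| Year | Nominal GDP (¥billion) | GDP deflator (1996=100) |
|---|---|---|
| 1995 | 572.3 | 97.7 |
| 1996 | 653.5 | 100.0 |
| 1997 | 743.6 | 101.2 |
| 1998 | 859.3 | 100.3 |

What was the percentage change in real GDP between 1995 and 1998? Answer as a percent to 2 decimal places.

Real GDP 1995 = 572.3/0.977 = 585.77.
Real GDP 1998 = 859.3/1.003 = 856.73.
Change = 856.73/585.77 − 1 = 0.4626.

46.26%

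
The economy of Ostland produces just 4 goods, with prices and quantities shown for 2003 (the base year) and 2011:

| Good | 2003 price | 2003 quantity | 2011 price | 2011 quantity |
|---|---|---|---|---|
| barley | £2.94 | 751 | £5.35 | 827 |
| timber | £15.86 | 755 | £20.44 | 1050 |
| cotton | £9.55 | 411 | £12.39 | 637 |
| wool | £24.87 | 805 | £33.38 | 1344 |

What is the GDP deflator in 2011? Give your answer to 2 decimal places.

134.22

Nominal GDP 2011 = 5.35·827 + 20.44·1050 + 12.39·637 + 33.38·1344 = 78641.60.
Real GDP 2011 (at 2003 prices) = 2.94·827 + 15.86·1050 + 9.55·637 + 24.87·1344 = 58593.01.
Deflator = Nominal/Real × 100 = 78641.60/58593.01 × 100 = 134.217.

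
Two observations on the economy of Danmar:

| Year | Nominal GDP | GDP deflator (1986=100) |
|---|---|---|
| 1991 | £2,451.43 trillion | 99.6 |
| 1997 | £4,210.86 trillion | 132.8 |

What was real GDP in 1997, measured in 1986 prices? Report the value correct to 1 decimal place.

£3,170.8 trillion

Real GDP = Nominal / (GDP deflator/100) = 4210.86 / 1.328 = 3170.83.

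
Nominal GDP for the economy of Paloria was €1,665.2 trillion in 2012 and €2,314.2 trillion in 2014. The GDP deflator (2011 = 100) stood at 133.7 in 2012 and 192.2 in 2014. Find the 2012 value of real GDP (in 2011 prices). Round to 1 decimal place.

Real GDP = Nominal / (GDP deflator/100) = 1665.2 / 1.337 = 1245.47.

€1,245.5 trillion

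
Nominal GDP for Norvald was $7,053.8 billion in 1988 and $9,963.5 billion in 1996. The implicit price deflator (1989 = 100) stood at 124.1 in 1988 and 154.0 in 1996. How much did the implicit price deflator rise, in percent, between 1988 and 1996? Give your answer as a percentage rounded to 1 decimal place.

24.1%

Price-level change = 154.0 / 124.1 − 1 = 0.2409.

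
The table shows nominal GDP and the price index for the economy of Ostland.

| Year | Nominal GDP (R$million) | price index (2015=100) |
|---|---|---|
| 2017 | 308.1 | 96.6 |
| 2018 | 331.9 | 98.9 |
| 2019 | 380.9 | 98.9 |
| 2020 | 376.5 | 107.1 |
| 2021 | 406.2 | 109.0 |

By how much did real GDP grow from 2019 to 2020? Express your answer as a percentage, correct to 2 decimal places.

-8.72%

Real GDP 2019 = 380.9/0.989 = 385.14.
Real GDP 2020 = 376.5/1.071 = 351.54.
Change = 351.54/385.14 − 1 = -0.0872.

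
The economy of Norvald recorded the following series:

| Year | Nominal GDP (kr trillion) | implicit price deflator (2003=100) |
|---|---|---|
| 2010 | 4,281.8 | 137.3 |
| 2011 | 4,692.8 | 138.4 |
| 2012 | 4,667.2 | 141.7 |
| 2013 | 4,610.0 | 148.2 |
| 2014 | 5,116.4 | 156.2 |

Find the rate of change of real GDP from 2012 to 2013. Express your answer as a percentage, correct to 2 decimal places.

Real GDP 2012 = 4667.2/1.417 = 3293.72.
Real GDP 2013 = 4610.0/1.482 = 3110.66.
Change = 3110.66/3293.72 − 1 = -0.0556.

-5.56%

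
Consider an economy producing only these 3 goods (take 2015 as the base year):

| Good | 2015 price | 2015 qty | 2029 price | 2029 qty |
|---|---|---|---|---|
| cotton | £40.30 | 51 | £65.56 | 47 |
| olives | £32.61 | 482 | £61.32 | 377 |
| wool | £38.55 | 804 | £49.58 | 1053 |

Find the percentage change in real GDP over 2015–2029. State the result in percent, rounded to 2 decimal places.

Real GDP 2015 = Nominal GDP 2015 = 40.30·51 + 32.61·482 + 38.55·804 = 48767.52.
Real GDP 2029 (at 2015 prices) = 40.30·47 + 32.61·377 + 38.55·1053 = 54781.22.
Real growth = 54781.22/48767.52 − 1 = 0.1233.

12.33%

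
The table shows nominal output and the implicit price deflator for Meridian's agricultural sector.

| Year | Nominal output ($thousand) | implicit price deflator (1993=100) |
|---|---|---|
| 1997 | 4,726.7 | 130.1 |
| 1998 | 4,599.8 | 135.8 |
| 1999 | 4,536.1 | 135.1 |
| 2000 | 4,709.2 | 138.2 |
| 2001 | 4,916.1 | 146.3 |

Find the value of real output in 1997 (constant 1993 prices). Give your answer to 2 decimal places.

$3,633.13 thousand

Real output 1997 = 4726.7 / 1.301 = 3633.13.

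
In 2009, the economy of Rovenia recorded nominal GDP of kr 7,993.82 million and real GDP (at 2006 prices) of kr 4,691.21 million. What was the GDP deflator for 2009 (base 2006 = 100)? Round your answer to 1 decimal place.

GDP deflator = (Nominal / Real) × 100 = 7993.82 / 4691.21 × 100 = 170.40.

170.4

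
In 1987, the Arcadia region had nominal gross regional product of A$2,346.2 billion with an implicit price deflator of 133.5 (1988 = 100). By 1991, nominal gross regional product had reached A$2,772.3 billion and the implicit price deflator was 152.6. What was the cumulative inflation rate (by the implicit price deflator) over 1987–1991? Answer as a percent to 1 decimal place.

14.3%

Price-level change = 152.6 / 133.5 − 1 = 0.1431.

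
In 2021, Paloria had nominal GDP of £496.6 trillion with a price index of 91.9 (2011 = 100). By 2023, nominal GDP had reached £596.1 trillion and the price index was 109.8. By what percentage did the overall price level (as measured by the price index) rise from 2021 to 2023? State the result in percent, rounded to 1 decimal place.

19.5%

Price-level change = 109.8 / 91.9 − 1 = 0.1948.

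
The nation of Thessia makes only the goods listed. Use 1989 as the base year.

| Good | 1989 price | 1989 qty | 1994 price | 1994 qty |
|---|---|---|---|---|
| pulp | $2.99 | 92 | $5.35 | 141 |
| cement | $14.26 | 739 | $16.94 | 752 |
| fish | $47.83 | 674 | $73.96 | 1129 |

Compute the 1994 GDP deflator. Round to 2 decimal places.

Nominal GDP 1994 = 5.35·141 + 16.94·752 + 73.96·1129 = 96994.07.
Real GDP 1994 (at 1989 prices) = 2.99·141 + 14.26·752 + 47.83·1129 = 65145.18.
Deflator = Nominal/Real × 100 = 96994.07/65145.18 × 100 = 148.889.

148.89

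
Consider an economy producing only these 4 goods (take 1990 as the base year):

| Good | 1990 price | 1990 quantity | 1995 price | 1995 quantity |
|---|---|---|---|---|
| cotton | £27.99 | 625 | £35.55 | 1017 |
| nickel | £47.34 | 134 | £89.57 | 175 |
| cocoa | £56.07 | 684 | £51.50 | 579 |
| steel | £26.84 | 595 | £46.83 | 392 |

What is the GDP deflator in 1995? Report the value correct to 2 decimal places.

Nominal GDP 1995 = 35.55·1017 + 89.57·175 + 51.50·579 + 46.83·392 = 100004.96.
Real GDP 1995 (at 1990 prices) = 27.99·1017 + 47.34·175 + 56.07·579 + 26.84·392 = 79736.14.
Deflator = Nominal/Real × 100 = 100004.96/79736.14 × 100 = 125.420.

125.42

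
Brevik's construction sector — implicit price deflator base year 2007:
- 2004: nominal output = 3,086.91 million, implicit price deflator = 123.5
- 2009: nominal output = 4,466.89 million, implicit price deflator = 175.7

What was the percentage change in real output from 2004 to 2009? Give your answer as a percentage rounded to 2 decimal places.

1.71%

Real output 2004 = 3086.91 / 1.235 = 2499.52.
Real output 2009 = 4466.89 / 1.757 = 2542.34.
Real growth = 2542.34 / 2499.52 − 1 = 0.0171.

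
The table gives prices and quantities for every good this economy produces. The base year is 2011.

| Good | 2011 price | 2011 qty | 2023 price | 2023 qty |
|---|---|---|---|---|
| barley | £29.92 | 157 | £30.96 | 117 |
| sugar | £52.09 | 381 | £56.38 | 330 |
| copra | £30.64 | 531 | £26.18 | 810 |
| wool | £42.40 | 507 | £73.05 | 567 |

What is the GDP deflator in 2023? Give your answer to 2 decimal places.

122.00

Nominal GDP 2023 = 30.96·117 + 56.38·330 + 26.18·810 + 73.05·567 = 84852.87.
Real GDP 2023 (at 2011 prices) = 29.92·117 + 52.09·330 + 30.64·810 + 42.40·567 = 69549.54.
Deflator = Nominal/Real × 100 = 84852.87/69549.54 × 100 = 122.003.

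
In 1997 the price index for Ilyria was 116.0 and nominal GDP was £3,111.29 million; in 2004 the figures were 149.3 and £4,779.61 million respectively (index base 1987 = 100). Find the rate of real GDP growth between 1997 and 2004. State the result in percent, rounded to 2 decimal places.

Deflate each year: 1997 → 3111.29/1.160 = 2682.15; 2004 → 4779.61/1.493 = 3201.35.
So real GDP changed by 3201.35/2682.15 − 1 = 0.1936, i.e. 19.36%.

19.36%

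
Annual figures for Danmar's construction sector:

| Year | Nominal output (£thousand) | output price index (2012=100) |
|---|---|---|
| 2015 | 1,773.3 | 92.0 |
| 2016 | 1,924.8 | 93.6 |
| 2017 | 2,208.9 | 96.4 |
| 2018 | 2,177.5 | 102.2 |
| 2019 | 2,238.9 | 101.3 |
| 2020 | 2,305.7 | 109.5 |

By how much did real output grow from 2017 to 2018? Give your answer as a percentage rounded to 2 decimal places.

-7.02%

Real output 2017 = 2208.9/0.964 = 2291.39.
Real output 2018 = 2177.5/1.022 = 2130.63.
Change = 2130.63/2291.39 − 1 = -0.0702.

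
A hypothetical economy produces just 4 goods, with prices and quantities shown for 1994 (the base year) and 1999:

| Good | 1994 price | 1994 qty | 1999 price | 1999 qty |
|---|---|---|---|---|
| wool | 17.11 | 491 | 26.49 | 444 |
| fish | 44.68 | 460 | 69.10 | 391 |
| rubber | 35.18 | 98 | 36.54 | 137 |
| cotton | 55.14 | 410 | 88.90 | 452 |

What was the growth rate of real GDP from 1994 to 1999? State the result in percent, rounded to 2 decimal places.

-0.36%

Real GDP 1994 = Nominal GDP 1994 = 17.11·491 + 44.68·460 + 35.18·98 + 55.14·410 = 55008.85.
Real GDP 1999 (at 1994 prices) = 17.11·444 + 44.68·391 + 35.18·137 + 55.14·452 = 54809.66.
Real growth = 54809.66/55008.85 − 1 = -0.0036.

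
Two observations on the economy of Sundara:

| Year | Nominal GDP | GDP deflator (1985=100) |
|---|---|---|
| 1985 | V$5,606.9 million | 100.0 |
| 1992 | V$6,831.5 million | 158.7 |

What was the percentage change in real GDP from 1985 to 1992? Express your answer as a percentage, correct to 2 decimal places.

-23.23%

Real GDP 1985 = 5606.9 / 1.000 = 5606.90.
Real GDP 1992 = 6831.5 / 1.587 = 4304.66.
Real growth = 4304.66 / 5606.90 − 1 = -0.2323.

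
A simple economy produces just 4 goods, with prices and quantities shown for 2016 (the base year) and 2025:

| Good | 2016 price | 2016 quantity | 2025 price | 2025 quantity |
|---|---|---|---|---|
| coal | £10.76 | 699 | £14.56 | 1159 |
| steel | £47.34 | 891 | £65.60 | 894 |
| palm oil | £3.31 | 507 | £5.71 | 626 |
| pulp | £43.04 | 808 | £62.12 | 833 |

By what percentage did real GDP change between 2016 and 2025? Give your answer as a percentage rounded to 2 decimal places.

Real GDP 2016 = Nominal GDP 2016 = 10.76·699 + 47.34·891 + 3.31·507 + 43.04·808 = 86155.67.
Real GDP 2025 (at 2016 prices) = 10.76·1159 + 47.34·894 + 3.31·626 + 43.04·833 = 92717.18.
Real growth = 92717.18/86155.67 − 1 = 0.0762.

7.62%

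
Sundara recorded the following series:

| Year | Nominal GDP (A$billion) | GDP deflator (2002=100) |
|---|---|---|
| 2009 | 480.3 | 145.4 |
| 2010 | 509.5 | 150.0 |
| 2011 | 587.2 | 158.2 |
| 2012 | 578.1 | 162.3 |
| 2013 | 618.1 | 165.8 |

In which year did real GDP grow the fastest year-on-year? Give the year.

2011

2010: real = 509.5/1.500 = 339.67; growth vs 2009 (330.33) = 2.83%.
2011: real = 587.2/1.582 = 371.18; growth vs 2010 (339.67) = 9.28%.
2012: real = 578.1/1.623 = 356.19; growth vs 2011 (371.18) = -4.04%.
2013: real = 618.1/1.658 = 372.80; growth vs 2012 (356.19) = 4.66%.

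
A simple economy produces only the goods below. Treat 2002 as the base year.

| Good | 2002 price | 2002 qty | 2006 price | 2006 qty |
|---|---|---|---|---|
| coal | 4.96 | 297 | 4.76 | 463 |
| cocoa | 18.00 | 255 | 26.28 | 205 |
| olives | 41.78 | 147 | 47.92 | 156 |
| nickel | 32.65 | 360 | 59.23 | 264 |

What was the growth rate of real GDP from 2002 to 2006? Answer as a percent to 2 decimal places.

-11.83%

Real GDP 2002 = Nominal GDP 2002 = 4.96·297 + 18.00·255 + 41.78·147 + 32.65·360 = 23958.78.
Real GDP 2006 (at 2002 prices) = 4.96·463 + 18.00·205 + 41.78·156 + 32.65·264 = 21123.76.
Real growth = 21123.76/23958.78 − 1 = -0.1183.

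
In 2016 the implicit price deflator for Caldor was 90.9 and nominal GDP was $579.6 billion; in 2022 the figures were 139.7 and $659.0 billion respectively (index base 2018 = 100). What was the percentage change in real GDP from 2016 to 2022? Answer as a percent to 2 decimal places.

Deflate each year: 2016 → 579.6/0.909 = 637.62; 2022 → 659.0/1.397 = 471.73.
So real GDP changed by 471.73/637.62 − 1 = -0.2602, i.e. -26.02%.

-26.02%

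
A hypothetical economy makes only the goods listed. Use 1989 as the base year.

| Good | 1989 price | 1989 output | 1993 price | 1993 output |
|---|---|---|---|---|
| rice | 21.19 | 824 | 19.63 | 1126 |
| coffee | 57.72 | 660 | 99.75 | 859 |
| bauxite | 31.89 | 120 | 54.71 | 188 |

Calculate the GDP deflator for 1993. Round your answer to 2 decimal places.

148.64

Nominal GDP 1993 = 19.63·1126 + 99.75·859 + 54.71·188 = 118074.11.
Real GDP 1993 (at 1989 prices) = 21.19·1126 + 57.72·859 + 31.89·188 = 79436.74.
Deflator = Nominal/Real × 100 = 118074.11/79436.74 × 100 = 148.639.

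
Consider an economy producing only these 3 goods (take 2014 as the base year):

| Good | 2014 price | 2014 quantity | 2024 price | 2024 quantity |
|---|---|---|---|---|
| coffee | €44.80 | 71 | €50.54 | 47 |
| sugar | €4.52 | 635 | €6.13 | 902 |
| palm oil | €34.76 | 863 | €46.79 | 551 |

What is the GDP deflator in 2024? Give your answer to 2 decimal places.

Nominal GDP 2024 = 50.54·47 + 6.13·902 + 46.79·551 = 33685.93.
Real GDP 2024 (at 2014 prices) = 44.80·47 + 4.52·902 + 34.76·551 = 25335.40.
Deflator = Nominal/Real × 100 = 33685.93/25335.40 × 100 = 132.960.

132.96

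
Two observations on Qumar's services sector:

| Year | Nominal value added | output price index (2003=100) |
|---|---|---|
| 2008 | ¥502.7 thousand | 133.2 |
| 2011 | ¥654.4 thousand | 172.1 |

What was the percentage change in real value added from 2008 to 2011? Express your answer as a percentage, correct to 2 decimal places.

0.75%

Deflate each year: 2008 → 502.7/1.332 = 377.40; 2011 → 654.4/1.721 = 380.24.
So real value added changed by 380.24/377.40 − 1 = 0.0075, i.e. 0.75%.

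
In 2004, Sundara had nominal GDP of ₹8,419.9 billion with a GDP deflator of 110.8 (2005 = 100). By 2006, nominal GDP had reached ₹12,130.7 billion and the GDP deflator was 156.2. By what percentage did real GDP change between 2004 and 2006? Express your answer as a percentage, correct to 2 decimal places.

2.20%

Deflate each year: 2004 → 8419.9/1.108 = 7599.19; 2006 → 12130.7/1.562 = 7766.13.
So real GDP changed by 7766.13/7599.19 − 1 = 0.0220, i.e. 2.20%.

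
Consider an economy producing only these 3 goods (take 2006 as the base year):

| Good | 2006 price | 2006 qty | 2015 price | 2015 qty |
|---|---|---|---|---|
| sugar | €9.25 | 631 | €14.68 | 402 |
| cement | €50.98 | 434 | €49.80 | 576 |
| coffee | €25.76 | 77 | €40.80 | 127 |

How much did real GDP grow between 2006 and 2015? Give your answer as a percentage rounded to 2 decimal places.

Real GDP 2006 = Nominal GDP 2006 = 9.25·631 + 50.98·434 + 25.76·77 = 29945.59.
Real GDP 2015 (at 2006 prices) = 9.25·402 + 50.98·576 + 25.76·127 = 36354.50.
Real growth = 36354.50/29945.59 − 1 = 0.2140.

21.40%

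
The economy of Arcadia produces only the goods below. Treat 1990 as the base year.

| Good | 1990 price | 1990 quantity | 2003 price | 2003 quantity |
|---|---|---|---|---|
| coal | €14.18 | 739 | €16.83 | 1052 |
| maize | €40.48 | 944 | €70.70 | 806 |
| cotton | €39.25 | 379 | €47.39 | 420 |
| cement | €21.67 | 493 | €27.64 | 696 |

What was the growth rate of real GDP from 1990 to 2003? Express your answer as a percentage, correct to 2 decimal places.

Real GDP 1990 = Nominal GDP 1990 = 14.18·739 + 40.48·944 + 39.25·379 + 21.67·493 = 74251.20.
Real GDP 2003 (at 1990 prices) = 14.18·1052 + 40.48·806 + 39.25·420 + 21.67·696 = 79111.56.
Real growth = 79111.56/74251.20 − 1 = 0.0655.

6.55%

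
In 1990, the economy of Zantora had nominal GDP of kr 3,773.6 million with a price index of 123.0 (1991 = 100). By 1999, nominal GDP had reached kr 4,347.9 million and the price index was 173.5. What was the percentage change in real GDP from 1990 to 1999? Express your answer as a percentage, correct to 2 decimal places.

-18.32%

Deflate each year: 1990 → 3773.6/1.230 = 3067.97; 1999 → 4347.9/1.735 = 2505.99.
So real GDP changed by 2505.99/3067.97 − 1 = -0.1832, i.e. -18.32%.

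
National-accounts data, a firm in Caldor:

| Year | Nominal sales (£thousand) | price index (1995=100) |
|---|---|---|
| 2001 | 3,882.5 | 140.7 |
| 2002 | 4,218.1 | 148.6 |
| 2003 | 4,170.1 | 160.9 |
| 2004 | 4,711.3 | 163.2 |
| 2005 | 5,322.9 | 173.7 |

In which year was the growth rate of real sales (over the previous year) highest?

2002: real = 4218.1/1.486 = 2838.56; growth vs 2001 (2759.42) = 2.87%.
2003: real = 4170.1/1.609 = 2591.73; growth vs 2002 (2838.56) = -8.70%.
2004: real = 4711.3/1.632 = 2886.83; growth vs 2003 (2591.73) = 11.39%.
2005: real = 5322.9/1.737 = 3064.42; growth vs 2004 (2886.83) = 6.15%.

2004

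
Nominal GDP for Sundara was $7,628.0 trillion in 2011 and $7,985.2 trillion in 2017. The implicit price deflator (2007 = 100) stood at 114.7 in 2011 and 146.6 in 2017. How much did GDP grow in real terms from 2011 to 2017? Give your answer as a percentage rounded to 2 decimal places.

Real GDP 2011 = 7628.0 / 1.147 = 6650.39.
Real GDP 2017 = 7985.2 / 1.466 = 5446.93.
Real growth = 5446.93 / 6650.39 − 1 = -0.1810.

-18.10%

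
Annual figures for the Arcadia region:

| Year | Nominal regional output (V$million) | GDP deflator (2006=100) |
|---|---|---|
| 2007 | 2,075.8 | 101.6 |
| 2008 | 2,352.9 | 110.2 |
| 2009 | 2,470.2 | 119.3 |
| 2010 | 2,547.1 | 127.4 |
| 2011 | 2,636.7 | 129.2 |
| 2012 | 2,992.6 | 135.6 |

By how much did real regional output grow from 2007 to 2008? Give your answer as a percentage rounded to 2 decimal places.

Real regional output 2007 = 2075.8/1.016 = 2043.11.
Real regional output 2008 = 2352.9/1.102 = 2135.12.
Change = 2135.12/2043.11 − 1 = 0.0450.

4.50%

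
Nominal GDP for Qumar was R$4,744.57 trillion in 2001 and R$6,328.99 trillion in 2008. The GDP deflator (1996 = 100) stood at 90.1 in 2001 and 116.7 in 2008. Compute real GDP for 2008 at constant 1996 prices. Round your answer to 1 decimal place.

Real GDP = Nominal / (GDP deflator/100) = 6328.99 / 1.167 = 5423.30.

R$5,423.3 trillion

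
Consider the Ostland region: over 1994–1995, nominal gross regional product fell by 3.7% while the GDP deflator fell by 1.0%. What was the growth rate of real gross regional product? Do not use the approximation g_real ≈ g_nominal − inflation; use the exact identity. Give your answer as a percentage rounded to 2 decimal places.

-2.73%

(1 + g_nom) = (1 + g_real)(1 + π), so g_real = 0.9630 / 0.9900 − 1 = -0.02727.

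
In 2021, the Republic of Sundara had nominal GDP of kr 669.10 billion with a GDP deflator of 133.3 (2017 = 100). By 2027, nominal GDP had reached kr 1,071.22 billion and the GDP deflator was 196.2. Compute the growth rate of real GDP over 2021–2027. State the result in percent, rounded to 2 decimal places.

8.77%

Deflate each year: 2021 → 669.10/1.333 = 501.95; 2027 → 1071.22/1.962 = 545.98.
So real GDP changed by 545.98/501.95 − 1 = 0.0877, i.e. 8.77%.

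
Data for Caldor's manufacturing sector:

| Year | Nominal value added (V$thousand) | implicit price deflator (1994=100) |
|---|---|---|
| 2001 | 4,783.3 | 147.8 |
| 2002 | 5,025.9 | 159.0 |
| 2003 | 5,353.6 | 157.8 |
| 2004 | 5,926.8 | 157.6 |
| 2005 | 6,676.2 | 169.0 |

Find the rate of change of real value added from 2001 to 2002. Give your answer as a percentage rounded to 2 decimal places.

Real value added 2001 = 4783.3/1.478 = 3236.33.
Real value added 2002 = 5025.9/1.590 = 3160.94.
Change = 3160.94/3236.33 − 1 = -0.0233.

-2.33%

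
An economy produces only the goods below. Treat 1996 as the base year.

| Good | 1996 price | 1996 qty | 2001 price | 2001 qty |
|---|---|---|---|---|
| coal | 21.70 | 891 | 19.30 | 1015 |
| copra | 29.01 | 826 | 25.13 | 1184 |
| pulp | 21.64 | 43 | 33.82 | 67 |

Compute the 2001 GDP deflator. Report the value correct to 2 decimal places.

89.25

Nominal GDP 2001 = 19.30·1015 + 25.13·1184 + 33.82·67 = 51609.36.
Real GDP 2001 (at 1996 prices) = 21.70·1015 + 29.01·1184 + 21.64·67 = 57823.22.
Deflator = Nominal/Real × 100 = 51609.36/57823.22 × 100 = 89.254.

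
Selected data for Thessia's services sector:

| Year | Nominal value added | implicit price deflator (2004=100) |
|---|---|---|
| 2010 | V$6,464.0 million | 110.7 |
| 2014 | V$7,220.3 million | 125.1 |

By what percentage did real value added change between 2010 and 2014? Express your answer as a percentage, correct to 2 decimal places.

-1.16%

Real value added 2010 = 6464.0 / 1.107 = 5839.21.
Real value added 2014 = 7220.3 / 1.251 = 5771.62.
Real growth = 5771.62 / 5839.21 − 1 = -0.0116.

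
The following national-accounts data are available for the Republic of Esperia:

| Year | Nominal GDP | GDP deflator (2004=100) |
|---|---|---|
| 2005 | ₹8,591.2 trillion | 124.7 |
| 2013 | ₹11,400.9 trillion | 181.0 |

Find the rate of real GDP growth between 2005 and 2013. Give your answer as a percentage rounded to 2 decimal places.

Deflate each year: 2005 → 8591.2/1.247 = 6889.49; 2013 → 11400.9/1.810 = 6298.84.
So real GDP changed by 6298.84/6889.49 − 1 = -0.0857, i.e. -8.57%.

-8.57%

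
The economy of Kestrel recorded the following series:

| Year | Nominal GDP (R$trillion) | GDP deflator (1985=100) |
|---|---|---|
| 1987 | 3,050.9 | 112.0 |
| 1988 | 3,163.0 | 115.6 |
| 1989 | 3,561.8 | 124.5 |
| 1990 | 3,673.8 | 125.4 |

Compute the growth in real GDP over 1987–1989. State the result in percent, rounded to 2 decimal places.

Real GDP 1987 = 3050.9/1.120 = 2724.02.
Real GDP 1989 = 3561.8/1.245 = 2860.88.
Change = 2860.88/2724.02 − 1 = 0.0502.

5.02%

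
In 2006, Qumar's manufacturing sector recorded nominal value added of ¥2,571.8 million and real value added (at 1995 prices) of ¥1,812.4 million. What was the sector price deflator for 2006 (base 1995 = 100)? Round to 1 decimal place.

141.9

sector price deflator = (Nominal / Real) × 100 = 2571.8 / 1812.4 × 100 = 141.90.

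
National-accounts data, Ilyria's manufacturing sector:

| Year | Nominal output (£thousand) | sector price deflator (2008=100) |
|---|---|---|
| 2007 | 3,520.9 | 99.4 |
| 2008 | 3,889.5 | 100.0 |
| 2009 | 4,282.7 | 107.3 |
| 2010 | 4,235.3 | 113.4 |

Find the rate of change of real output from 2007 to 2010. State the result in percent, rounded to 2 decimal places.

Real output 2007 = 3520.9/0.994 = 3542.15.
Real output 2010 = 4235.3/1.134 = 3734.83.
Change = 3734.83/3542.15 − 1 = 0.0544.

5.44%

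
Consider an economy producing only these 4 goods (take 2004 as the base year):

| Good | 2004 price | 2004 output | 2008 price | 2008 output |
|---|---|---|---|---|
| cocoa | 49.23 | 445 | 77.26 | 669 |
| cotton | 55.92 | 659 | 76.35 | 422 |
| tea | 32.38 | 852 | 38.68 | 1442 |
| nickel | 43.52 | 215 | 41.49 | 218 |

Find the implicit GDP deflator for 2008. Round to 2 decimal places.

131.95

Nominal GDP 2008 = 77.26·669 + 76.35·422 + 38.68·1442 + 41.49·218 = 148728.02.
Real GDP 2008 (at 2004 prices) = 49.23·669 + 55.92·422 + 32.38·1442 + 43.52·218 = 112712.43.
Deflator = Nominal/Real × 100 = 148728.02/112712.43 × 100 = 131.954.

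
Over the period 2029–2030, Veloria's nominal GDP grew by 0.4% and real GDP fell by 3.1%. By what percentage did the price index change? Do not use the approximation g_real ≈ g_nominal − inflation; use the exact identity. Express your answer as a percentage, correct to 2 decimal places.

3.61%

(1 + g_nom) = (1 + g_real)(1 + π), so π = 1.0040 / 0.9690 − 1 = 0.03612.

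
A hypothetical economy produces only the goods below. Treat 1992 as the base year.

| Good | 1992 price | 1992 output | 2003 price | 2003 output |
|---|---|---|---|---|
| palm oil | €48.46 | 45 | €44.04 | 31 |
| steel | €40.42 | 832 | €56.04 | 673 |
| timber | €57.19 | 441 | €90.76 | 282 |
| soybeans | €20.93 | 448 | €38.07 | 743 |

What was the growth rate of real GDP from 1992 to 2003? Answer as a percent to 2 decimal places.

-14.24%

Real GDP 1992 = Nominal GDP 1992 = 48.46·45 + 40.42·832 + 57.19·441 + 20.93·448 = 70407.57.
Real GDP 2003 (at 1992 prices) = 48.46·31 + 40.42·673 + 57.19·282 + 20.93·743 = 60383.49.
Real growth = 60383.49/70407.57 − 1 = -0.1424.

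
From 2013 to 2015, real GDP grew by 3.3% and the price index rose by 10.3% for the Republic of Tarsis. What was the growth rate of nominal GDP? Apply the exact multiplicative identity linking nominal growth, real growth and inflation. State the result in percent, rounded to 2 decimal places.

(1 + g_nom) = (1 + g_real)(1 + π) = 1.0330 × 1.1030 = 1.13940.

13.94%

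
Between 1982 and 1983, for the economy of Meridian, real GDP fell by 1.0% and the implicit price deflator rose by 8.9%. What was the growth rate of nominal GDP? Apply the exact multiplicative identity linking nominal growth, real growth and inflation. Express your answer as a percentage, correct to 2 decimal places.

(1 + g_nom) = (1 + g_real)(1 + π) = 0.9900 × 1.0890 = 1.07811.

7.81%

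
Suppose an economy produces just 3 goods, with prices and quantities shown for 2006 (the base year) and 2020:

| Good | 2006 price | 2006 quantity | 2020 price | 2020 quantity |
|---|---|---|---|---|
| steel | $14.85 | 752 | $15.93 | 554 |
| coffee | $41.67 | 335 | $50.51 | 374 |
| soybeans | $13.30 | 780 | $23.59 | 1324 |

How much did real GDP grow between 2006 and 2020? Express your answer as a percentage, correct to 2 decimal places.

16.68%

Real GDP 2006 = Nominal GDP 2006 = 14.85·752 + 41.67·335 + 13.30·780 = 35500.65.
Real GDP 2020 (at 2006 prices) = 14.85·554 + 41.67·374 + 13.30·1324 = 41420.68.
Real growth = 41420.68/35500.65 − 1 = 0.1668.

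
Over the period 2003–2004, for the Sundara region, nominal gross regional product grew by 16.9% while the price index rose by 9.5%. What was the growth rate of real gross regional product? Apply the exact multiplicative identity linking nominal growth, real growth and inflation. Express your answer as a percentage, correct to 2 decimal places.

6.76%

(1 + g_nom) = (1 + g_real)(1 + π), so g_real = 1.1690 / 1.0950 − 1 = 0.06758.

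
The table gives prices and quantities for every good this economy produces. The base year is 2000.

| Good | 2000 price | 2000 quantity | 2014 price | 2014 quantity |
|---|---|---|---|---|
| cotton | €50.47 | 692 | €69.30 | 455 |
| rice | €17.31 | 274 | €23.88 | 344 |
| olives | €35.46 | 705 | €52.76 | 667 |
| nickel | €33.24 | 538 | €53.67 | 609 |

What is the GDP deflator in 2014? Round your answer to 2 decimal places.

Nominal GDP 2014 = 69.30·455 + 23.88·344 + 52.76·667 + 53.67·609 = 107622.17.
Real GDP 2014 (at 2000 prices) = 50.47·455 + 17.31·344 + 35.46·667 + 33.24·609 = 72813.47.
Deflator = Nominal/Real × 100 = 107622.17/72813.47 × 100 = 147.805.

147.81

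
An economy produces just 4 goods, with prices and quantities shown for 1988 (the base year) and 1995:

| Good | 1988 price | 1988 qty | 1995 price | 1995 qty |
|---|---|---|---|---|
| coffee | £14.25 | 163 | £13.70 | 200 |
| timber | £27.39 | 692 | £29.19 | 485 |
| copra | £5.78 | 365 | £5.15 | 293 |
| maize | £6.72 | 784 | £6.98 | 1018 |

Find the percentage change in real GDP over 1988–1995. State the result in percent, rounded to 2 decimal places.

Real GDP 1988 = Nominal GDP 1988 = 14.25·163 + 27.39·692 + 5.78·365 + 6.72·784 = 28654.81.
Real GDP 1995 (at 1988 prices) = 14.25·200 + 27.39·485 + 5.78·293 + 6.72·1018 = 24668.65.
Real growth = 24668.65/28654.81 − 1 = -0.1391.

-13.91%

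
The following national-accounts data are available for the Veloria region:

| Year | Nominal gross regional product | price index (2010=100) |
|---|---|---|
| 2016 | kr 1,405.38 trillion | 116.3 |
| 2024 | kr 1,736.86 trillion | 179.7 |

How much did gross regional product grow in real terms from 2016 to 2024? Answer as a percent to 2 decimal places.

-20.02%

Deflate each year: 2016 → 1405.38/1.163 = 1208.41; 2024 → 1736.86/1.797 = 966.53.
So real gross regional product changed by 966.53/1208.41 − 1 = -0.2002, i.e. -20.02%.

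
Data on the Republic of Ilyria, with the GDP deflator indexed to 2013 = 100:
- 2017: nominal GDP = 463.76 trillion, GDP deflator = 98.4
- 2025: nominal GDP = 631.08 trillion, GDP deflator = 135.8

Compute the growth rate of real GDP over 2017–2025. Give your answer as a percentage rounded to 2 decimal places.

Deflate each year: 2017 → 463.76/0.984 = 471.30; 2025 → 631.08/1.358 = 464.71.
So real GDP changed by 464.71/471.30 − 1 = -0.0140, i.e. -1.40%.

-1.40%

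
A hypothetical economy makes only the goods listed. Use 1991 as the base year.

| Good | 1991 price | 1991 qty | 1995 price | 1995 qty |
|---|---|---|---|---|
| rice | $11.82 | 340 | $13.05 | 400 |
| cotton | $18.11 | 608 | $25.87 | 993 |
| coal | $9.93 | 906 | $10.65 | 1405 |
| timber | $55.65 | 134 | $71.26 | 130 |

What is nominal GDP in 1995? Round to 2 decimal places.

$55135.96

Nominal GDP 1995 = Σ (p_1995 × q_1995) = 13.05·400 + 25.87·993 + 10.65·1405 + 71.26·130 = 55135.96.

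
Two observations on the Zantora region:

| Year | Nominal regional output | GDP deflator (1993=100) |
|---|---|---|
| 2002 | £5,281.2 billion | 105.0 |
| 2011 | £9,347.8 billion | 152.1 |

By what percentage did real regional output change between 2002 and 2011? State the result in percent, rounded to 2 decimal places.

Deflate each year: 2002 → 5281.2/1.050 = 5029.71; 2011 → 9347.8/1.521 = 6145.83.
So real regional output changed by 6145.83/5029.71 − 1 = 0.2219, i.e. 22.19%.

22.19%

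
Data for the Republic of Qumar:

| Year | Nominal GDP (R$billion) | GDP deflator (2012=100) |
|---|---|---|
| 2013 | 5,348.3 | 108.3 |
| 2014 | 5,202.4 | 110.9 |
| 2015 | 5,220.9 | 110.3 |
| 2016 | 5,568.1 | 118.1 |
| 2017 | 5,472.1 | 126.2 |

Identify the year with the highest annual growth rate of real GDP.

2015

2014: real = 5202.4/1.109 = 4691.07; growth vs 2013 (4938.41) = -5.01%.
2015: real = 5220.9/1.103 = 4733.36; growth vs 2014 (4691.07) = 0.90%.
2016: real = 5568.1/1.181 = 4714.73; growth vs 2015 (4733.36) = -0.39%.
2017: real = 5472.1/1.262 = 4336.05; growth vs 2016 (4714.73) = -8.03%.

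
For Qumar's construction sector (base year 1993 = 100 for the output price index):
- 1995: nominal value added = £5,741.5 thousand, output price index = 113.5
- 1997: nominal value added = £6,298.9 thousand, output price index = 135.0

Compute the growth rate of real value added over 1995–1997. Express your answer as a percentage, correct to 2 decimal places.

-7.76%

Deflate each year: 1995 → 5741.5/1.135 = 5058.59; 1997 → 6298.9/1.350 = 4665.85.
So real value added changed by 4665.85/5058.59 − 1 = -0.0776, i.e. -7.76%.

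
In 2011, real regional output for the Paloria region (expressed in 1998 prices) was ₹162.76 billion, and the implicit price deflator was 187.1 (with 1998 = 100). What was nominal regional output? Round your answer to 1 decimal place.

₹304.5 billion

Nominal regional output = Real × (implicit price deflator/100) = 162.76 × 1.871 = 304.52.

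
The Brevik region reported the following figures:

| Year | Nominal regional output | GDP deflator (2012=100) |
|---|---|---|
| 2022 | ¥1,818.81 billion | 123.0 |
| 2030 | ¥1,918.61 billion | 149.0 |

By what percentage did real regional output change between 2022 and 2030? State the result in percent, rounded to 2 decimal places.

Deflate each year: 2022 → 1818.81/1.230 = 1478.71; 2030 → 1918.61/1.490 = 1287.66.
So real regional output changed by 1287.66/1478.71 − 1 = -0.1292, i.e. -12.92%.

-12.92%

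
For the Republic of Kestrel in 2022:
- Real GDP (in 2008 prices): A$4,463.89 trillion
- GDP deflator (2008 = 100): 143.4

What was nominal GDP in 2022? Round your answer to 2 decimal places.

Nominal GDP = Real × (GDP deflator/100) = 4463.89 × 1.434 = 6401.22.

A$6,401.22 trillion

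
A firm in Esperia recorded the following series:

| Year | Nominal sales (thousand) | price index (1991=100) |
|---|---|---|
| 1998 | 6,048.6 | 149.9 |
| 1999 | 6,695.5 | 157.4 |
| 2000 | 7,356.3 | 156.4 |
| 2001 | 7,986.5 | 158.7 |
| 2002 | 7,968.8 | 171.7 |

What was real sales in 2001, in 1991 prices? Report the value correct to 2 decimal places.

Real sales 2001 = 7986.5 / 1.587 = 5032.45.

5,032.45 thousand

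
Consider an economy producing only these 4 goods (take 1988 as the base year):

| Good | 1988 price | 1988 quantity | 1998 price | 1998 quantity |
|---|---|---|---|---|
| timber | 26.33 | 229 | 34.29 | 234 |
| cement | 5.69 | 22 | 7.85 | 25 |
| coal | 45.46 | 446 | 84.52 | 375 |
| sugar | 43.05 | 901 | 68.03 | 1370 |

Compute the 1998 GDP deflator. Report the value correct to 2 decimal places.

161.69

Nominal GDP 1998 = 34.29·234 + 7.85·25 + 84.52·375 + 68.03·1370 = 133116.21.
Real GDP 1998 (at 1988 prices) = 26.33·234 + 5.69·25 + 45.46·375 + 43.05·1370 = 82329.47.
Deflator = Nominal/Real × 100 = 133116.21/82329.47 × 100 = 161.687.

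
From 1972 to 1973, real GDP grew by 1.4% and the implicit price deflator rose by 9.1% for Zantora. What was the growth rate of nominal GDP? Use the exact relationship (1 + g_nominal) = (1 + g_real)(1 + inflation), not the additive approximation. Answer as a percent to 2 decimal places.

10.63%

(1 + g_nom) = (1 + g_real)(1 + π) = 1.0140 × 1.0910 = 1.10627.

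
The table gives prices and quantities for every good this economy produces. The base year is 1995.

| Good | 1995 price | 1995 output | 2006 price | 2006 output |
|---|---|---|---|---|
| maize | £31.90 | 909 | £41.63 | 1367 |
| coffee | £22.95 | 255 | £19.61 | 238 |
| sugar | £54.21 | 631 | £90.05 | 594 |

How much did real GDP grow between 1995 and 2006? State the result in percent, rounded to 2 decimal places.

Real GDP 1995 = Nominal GDP 1995 = 31.90·909 + 22.95·255 + 54.21·631 = 69055.86.
Real GDP 2006 (at 1995 prices) = 31.90·1367 + 22.95·238 + 54.21·594 = 81270.14.
Real growth = 81270.14/69055.86 − 1 = 0.1769.

17.69%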